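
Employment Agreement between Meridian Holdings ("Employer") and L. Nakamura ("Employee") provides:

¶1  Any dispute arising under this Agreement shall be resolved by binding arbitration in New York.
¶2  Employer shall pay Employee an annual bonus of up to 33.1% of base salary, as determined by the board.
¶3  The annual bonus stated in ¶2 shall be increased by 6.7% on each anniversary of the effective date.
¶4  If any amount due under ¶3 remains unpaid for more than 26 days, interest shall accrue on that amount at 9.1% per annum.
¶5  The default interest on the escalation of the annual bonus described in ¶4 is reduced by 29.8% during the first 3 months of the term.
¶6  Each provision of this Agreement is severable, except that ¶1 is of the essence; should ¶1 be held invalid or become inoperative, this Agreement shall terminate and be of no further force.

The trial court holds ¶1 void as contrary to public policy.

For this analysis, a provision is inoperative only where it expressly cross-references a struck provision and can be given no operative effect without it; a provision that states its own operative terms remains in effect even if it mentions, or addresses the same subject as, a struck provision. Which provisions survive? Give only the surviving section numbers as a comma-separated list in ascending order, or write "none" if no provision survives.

none

¶1 is struck. Nothing else in the Agreement is defined by reference to ¶1. ¶6 makes ¶1 an essential term, and ¶1 is the provision held invalid; under ¶6, the entire Agreement is therefore void. No provision of the Agreement survives.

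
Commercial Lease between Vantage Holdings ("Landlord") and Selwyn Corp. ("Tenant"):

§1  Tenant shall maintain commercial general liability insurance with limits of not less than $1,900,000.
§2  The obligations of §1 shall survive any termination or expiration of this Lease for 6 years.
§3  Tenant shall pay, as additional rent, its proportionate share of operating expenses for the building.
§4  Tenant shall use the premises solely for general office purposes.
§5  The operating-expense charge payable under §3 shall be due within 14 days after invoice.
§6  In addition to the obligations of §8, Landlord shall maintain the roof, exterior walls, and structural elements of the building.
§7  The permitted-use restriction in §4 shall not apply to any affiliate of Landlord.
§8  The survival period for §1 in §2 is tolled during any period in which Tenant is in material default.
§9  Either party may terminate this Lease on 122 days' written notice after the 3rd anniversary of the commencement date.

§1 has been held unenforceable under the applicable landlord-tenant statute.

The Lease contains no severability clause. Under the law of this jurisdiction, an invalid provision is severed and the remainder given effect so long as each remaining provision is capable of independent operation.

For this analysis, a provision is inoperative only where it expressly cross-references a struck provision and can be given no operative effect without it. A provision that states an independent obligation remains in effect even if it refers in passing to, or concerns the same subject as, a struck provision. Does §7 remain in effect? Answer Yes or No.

Yes

§1 is struck. The only function of §2 is the survival period for §1, so it cannot stand once §1 is removed. §8 has no operative effect of its own apart from §2 and is therefore inoperative. Although §6 refers to §8, its operative terms do not depend on §8, so it remains in effect. Under the stated default rule, only provisions that cannot operate independently fall away; the rest are enforced. That leaves §3, §4, §5, §6, §7, and §9 in effect. §7 is among the surviving provisions, so the answer is yes.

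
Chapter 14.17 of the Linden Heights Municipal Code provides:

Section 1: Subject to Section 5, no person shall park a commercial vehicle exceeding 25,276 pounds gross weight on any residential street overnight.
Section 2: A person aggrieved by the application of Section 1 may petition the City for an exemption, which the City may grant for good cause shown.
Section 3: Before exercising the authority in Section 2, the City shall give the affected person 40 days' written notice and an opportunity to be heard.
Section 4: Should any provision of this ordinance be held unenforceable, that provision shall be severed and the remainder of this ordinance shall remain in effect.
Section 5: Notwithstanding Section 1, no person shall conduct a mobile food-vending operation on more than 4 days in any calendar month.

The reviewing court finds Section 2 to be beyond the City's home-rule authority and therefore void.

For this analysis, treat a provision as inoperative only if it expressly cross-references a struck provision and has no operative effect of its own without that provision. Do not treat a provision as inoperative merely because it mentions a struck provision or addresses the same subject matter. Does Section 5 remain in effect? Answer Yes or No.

Yes

Section 2 is struck. Section 3 has no operative effect of its own apart from Section 2 and is therefore inoperative. Under the severability clause in Section 4, the remaining provisions continue in force. Section 1, Section 4, and Section 5 remain in effect. Section 5 is among the surviving provisions, so the answer is yes.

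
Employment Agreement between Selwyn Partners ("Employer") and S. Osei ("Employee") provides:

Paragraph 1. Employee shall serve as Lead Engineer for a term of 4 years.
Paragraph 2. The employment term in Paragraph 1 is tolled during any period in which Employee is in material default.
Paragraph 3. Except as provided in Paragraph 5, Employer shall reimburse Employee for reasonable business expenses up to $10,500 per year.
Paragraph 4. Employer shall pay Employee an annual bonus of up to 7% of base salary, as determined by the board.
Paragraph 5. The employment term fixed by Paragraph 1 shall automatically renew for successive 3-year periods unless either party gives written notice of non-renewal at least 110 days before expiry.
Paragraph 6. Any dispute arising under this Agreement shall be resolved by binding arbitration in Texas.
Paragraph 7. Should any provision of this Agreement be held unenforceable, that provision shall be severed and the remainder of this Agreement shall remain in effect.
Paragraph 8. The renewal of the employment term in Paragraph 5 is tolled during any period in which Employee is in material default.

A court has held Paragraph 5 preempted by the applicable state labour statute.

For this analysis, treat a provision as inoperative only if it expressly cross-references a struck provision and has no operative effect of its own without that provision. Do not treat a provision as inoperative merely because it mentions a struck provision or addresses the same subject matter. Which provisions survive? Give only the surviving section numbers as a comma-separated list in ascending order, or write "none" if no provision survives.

Paragraph 5 is struck. The whole of Paragraph 8 is the tolling of the renewal of the employment term, defined by reference to Paragraph 5, so Paragraph 8 cannot stand once Paragraph 5 is removed. Paragraph 3 mentions Paragraph 5 but its own obligation stands independently of Paragraph 5, so Paragraph 3 is not affected. Under the severability clause in Paragraph 7, the remaining provisions continue in force. The provisions still in force are Paragraph 1, Paragraph 2, Paragraph 3, Paragraph 4, Paragraph 6, and Paragraph 7.

1, 2, 3, 4, 6, 7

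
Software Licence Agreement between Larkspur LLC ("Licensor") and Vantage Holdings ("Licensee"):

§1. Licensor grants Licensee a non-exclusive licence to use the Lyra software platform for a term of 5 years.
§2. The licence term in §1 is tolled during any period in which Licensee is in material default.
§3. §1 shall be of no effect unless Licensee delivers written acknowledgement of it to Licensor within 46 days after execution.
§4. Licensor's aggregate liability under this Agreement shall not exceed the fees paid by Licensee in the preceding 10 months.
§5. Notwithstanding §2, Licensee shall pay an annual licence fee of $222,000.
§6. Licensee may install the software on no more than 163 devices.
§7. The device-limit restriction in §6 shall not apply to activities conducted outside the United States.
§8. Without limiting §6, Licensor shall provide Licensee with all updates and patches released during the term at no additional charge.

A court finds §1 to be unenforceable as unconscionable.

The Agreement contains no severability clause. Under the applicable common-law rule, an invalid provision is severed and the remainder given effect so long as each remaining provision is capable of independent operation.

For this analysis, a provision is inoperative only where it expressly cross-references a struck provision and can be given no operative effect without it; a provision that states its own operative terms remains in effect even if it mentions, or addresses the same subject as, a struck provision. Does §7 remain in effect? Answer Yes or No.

Yes

§1 is struck. §2 has no operative effect of its own apart from §1 and is therefore inoperative. §3 operates only by reference to §1, so it falls with §1. Although §5 refers to §2, its operative terms do not depend on §2, so it remains in effect. Under the stated default rule, only provisions that cannot operate independently fall away; the rest are enforced. §4, §5, §6, §7, and §8 remain in effect. §7 is among the surviving provisions, so the answer is yes.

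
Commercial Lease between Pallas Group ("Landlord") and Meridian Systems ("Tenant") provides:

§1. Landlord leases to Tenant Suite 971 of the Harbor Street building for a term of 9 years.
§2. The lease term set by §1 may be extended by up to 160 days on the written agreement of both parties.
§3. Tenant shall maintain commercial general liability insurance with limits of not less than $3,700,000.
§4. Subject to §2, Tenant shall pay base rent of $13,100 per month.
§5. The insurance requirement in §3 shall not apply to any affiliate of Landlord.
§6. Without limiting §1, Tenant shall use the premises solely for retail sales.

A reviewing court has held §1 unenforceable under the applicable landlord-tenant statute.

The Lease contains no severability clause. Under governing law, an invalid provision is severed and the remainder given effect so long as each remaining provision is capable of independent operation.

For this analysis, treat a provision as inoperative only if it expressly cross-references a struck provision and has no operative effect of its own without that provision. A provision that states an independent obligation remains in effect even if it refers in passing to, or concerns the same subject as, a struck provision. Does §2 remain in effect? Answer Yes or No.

§1 is struck. The whole of §2 is the extension of the lease term, defined by reference to §1, so §2 cannot stand once §1 is removed. Although §6 refers to §1, its operative terms do not depend on §1, so it remains in effect. §4 mentions §2 but its own obligation stands independently of §2, so §4 is not affected. With no severability clause, the stated default rule severs what cannot stand and enforces each remaining provision that can operate on its own. §3, §4, §5, and §6 remain in effect. §2 is among the inoperative provisions, so the answer is no.

No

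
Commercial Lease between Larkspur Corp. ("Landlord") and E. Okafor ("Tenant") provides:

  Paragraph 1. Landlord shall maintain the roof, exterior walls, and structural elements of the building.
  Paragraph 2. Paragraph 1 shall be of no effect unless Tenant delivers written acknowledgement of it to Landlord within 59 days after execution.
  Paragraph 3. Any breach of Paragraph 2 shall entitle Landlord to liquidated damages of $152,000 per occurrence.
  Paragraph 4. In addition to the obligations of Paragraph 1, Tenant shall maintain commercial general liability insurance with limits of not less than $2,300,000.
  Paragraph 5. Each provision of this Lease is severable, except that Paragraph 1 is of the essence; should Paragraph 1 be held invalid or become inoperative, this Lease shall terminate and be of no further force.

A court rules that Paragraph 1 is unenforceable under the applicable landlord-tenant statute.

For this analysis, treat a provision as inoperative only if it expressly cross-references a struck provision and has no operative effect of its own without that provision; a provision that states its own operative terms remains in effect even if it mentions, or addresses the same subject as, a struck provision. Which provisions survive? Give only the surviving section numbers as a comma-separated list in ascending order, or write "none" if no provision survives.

Paragraph 1 is struck. Paragraph 2 has no operative effect of its own apart from Paragraph 1 and is therefore inoperative. Paragraph 3 does nothing except set the liquidated-damages amount by reference to Paragraph 2; with Paragraph 2 gone it has no independent effect and is inoperative. Paragraph 5 makes Paragraph 1 an essential term, and Paragraph 1 is the provision held invalid; under Paragraph 5, the entire Lease is therefore void. No provision of the Lease survives.

none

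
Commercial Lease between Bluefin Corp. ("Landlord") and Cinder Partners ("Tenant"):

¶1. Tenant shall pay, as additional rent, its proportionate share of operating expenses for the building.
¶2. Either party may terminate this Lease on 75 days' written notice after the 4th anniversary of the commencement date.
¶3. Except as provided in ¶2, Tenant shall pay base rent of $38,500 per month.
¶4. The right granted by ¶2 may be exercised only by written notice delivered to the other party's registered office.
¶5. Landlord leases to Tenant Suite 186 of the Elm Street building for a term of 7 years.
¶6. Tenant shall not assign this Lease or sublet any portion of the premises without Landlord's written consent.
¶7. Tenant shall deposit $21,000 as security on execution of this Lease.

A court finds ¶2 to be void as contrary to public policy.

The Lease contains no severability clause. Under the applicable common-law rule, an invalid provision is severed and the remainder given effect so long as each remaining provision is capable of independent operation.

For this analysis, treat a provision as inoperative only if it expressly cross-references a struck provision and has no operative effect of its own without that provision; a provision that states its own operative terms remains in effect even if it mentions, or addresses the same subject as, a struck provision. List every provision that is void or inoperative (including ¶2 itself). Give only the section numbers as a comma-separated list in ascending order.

¶2 is struck. ¶4 has no operative effect of its own apart from ¶2 and is therefore inoperative. Although ¶3 refers to ¶2, its operative terms do not depend on ¶2, so it remains in effect. With no severability clause, the stated default rule severs what cannot stand and enforces each remaining provision that can operate on its own. The provisions still in force are ¶1, ¶3, ¶5, ¶6, and ¶7.

2, 4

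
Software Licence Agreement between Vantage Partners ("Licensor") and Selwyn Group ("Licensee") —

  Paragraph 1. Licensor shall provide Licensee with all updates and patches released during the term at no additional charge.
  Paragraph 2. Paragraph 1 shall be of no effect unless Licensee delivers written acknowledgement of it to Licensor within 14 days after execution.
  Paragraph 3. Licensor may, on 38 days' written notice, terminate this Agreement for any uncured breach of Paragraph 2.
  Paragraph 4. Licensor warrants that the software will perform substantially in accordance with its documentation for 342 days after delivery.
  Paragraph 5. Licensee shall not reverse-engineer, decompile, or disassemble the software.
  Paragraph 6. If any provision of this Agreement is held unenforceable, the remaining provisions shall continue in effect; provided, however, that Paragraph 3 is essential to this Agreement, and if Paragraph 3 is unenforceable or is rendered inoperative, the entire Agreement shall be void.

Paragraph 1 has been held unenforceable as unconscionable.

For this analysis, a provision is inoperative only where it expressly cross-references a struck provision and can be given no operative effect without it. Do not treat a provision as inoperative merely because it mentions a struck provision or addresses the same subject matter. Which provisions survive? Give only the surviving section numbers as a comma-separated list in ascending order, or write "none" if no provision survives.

none

Paragraph 1 is struck. The only function of Paragraph 2 is the acknowledgement condition for Paragraph 1, so it cannot stand once Paragraph 1 is removed. Paragraph 3 merely fixes the termination right for breach of Paragraph 2; with Paragraph 2 gone it has nothing to operate on and falls away. Paragraph 6 makes Paragraph 3 an essential term, and Paragraph 3 has been rendered inoperative by the cascade; under Paragraph 6, the entire Agreement is therefore void. No provision of the Agreement survives.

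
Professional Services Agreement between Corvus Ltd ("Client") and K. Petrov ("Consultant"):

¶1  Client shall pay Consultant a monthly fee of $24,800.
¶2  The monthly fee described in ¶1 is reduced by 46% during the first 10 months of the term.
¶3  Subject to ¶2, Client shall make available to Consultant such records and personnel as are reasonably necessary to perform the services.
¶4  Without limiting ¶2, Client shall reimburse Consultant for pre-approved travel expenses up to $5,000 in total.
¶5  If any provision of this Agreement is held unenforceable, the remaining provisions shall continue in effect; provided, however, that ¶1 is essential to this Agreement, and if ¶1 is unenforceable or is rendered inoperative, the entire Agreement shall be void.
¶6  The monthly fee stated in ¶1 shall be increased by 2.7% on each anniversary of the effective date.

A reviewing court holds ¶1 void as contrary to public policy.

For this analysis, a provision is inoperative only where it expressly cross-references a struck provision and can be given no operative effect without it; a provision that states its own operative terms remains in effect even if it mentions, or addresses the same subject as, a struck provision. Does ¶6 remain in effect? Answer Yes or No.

¶1 is struck. ¶2 operates only by reference to ¶1, so it falls with ¶1. ¶6 operates only by reference to ¶1, so it falls with ¶1. ¶5 makes ¶1 an essential term, and ¶1 is the provision held invalid; under ¶5, the entire Agreement is therefore void. No provision of the Agreement survives. ¶6 is among the inoperative provisions, so the answer is no.

No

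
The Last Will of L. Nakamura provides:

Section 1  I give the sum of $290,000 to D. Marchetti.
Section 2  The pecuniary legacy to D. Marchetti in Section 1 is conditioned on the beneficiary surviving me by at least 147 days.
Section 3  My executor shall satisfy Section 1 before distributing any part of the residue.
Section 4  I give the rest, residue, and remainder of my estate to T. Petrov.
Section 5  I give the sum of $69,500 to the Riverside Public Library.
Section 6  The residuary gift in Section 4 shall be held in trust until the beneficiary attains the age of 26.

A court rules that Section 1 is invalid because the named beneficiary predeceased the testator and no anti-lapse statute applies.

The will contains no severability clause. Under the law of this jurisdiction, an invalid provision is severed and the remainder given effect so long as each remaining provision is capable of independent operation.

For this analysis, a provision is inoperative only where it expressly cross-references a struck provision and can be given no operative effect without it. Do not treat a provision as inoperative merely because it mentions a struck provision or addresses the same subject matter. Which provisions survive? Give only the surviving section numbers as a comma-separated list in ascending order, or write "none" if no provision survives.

4, 5, 6

Section 1 is struck. The only function of Section 2 is the survivorship condition on Section 1, so it cannot stand once Section 1 is removed. Section 3 merely fixes the priority direction for Section 1; with Section 1 gone it has nothing to operate on and falls away. Under the stated default rule, only provisions that cannot operate independently fall away; the rest are enforced. That leaves Section 4, Section 5, and Section 6 in effect.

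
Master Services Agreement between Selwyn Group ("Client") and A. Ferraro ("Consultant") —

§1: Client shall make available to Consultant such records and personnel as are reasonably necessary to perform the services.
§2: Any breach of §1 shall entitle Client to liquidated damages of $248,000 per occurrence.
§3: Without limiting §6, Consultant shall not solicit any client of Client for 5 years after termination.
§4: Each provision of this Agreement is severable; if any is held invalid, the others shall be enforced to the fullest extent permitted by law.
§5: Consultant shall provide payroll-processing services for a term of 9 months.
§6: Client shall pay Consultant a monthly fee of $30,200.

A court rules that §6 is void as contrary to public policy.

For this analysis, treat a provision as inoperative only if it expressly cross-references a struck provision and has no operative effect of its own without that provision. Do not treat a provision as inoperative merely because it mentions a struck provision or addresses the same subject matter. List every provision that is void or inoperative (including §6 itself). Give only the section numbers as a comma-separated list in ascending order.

6

§6 is struck. §3 mentions §6 but its own obligation stands independently of §6, so §3 is not affected. Nothing else in the Agreement is defined by reference to §6. §4 is a severability clause and preserves every provision that can still be given independent effect. The provisions still in force are §1, §2, §3, §4, and §5.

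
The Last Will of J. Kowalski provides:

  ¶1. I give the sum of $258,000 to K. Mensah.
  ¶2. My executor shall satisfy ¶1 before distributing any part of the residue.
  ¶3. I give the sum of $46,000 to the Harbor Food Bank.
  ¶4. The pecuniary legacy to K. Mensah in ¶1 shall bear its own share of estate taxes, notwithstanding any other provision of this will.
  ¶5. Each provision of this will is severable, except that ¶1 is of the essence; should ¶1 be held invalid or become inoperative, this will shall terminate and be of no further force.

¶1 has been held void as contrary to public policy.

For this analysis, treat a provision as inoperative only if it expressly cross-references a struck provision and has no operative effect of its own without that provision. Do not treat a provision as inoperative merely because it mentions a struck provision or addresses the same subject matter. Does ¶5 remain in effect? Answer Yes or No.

No

¶1 is struck. ¶2 has no operative effect of its own apart from ¶1 and is therefore inoperative. The only function of ¶4 is the tax charge on ¶1, so it cannot stand once ¶1 is removed. ¶5 makes ¶1 an essential term, and ¶1 is the provision held invalid; under ¶5, the entire will is therefore void. No provision of the will survives. ¶5 is among the inoperative provisions, so the answer is no.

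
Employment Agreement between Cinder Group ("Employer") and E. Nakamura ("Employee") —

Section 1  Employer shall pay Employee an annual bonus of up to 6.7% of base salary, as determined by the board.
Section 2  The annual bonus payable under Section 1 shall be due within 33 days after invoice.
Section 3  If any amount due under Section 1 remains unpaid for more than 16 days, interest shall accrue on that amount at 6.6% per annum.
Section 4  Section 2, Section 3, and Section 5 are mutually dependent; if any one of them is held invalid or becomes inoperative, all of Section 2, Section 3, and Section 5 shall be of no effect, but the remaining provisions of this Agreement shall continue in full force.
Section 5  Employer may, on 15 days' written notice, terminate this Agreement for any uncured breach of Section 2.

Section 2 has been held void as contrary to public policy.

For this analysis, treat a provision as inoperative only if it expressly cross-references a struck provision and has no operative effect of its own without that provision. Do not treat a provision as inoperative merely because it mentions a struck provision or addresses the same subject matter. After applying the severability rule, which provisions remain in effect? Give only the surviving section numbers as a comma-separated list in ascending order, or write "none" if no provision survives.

1, 4

Section 2 is struck. Section 5 merely fixes the termination right for breach of Section 2; with Section 2 gone it has nothing to operate on and falls away. Section 4 declares Section 2, Section 3, and Section 5 mutually dependent; since one of them has fallen, all of them are of no effect. That brings down Section 3 as well. The remainder continues in force under Section 4. Section 1 and Section 4 remain in effect.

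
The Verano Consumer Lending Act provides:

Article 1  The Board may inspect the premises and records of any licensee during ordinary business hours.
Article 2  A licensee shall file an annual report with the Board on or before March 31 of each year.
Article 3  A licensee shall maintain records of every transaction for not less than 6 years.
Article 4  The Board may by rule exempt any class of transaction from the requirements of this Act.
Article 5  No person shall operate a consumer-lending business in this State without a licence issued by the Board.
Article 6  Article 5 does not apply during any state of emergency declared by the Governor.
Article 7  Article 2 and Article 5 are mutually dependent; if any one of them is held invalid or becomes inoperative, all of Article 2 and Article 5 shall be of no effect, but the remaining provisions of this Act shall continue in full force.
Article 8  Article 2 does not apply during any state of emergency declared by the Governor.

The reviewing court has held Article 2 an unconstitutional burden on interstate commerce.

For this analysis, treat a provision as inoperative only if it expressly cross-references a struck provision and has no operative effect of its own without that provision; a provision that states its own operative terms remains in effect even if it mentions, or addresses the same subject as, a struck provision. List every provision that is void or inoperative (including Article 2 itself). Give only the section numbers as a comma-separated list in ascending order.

2, 5, 6, 8

Article 2 is struck. The only function of Article 8 is the emergency suspension of Article 2, so it cannot stand once Article 2 is removed. Article 7 declares Article 2 and Article 5 mutually dependent; since one of them has fallen, all of them are of no effect. That brings down Article 5 as well. Article 6 in turn depends solely on a provision now struck and likewise falls. The remainder continues in force under Article 7. That leaves Article 1, Article 3, Article 4, and Article 7 in effect.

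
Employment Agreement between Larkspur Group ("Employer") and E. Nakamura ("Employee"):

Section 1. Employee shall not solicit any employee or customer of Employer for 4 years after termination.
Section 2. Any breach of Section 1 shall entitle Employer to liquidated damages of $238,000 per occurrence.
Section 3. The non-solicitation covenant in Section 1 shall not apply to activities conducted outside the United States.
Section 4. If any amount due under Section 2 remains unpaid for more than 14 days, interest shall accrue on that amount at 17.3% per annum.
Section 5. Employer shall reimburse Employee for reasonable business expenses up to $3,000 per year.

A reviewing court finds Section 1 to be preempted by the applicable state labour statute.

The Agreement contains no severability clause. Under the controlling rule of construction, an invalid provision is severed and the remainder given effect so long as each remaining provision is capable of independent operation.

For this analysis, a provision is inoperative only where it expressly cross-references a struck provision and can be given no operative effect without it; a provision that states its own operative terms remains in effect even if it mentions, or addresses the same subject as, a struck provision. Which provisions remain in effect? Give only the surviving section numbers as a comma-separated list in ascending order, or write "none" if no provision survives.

Section 1 is struck. Section 2 operates only by reference to Section 1, so it falls with Section 1. Section 3 does nothing except set the carve-out from the non-solicitation covenant by reference to Section 1; with Section 1 gone it has no independent effect and is inoperative. The whole of Section 4 is the default interest on the liquidated-damages amount, defined by reference to Section 2, so Section 4 cannot stand once Section 2 is removed. With no severability clause, the stated default rule severs what cannot stand and enforces each remaining provision that can operate on its own. Only Section 5 remains in effect.

5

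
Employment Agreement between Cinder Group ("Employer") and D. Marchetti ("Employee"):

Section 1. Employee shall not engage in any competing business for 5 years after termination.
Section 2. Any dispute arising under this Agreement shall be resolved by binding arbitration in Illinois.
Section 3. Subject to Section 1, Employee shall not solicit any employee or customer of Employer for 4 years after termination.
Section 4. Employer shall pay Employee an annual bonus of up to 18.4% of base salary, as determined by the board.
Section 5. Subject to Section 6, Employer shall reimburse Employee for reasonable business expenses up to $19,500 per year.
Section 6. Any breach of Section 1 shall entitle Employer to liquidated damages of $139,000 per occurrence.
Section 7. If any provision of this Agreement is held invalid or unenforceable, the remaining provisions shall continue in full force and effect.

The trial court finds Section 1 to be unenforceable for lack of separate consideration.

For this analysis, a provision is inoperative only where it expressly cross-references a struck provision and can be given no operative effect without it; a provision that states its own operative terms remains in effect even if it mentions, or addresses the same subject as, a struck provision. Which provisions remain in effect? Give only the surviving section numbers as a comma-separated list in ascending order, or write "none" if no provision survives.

Section 1 is struck. The whole of Section 6 is the liquidated-damages amount, defined by reference to Section 1, so Section 6 cannot stand once Section 1 is removed. Section 5 mentions Section 6 but its own obligation stands independently of Section 6, so Section 5 is not affected. Although Section 3 refers to Section 1, its operative terms do not depend on Section 1, so it remains in effect. Section 7 is a severability clause and preserves every provision that can still be given independent effect. Section 2, Section 3, Section 4, Section 5, and Section 7 remain in effect.

2, 3, 4, 5, 7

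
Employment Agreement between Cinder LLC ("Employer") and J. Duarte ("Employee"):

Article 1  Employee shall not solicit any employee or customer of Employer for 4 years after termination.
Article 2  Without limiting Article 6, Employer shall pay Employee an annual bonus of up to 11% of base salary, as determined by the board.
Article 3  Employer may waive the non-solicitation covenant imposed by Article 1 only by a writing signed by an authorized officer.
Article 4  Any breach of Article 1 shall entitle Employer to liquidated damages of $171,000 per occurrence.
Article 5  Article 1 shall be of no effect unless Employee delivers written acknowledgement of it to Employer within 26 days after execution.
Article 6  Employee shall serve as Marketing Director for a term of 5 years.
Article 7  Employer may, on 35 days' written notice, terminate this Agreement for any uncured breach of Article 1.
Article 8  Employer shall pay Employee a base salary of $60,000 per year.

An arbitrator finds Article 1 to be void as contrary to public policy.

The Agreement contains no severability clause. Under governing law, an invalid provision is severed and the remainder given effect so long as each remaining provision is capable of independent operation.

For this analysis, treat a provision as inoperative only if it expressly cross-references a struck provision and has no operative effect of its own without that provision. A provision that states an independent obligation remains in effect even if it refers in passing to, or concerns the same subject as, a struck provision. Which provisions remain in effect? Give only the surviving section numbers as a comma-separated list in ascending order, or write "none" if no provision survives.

2, 6, 8

Article 1 is struck. The only function of Article 3 is the waiver condition for Article 1, so it cannot stand once Article 1 is removed. Article 4 does nothing except set the liquidated-damages amount by reference to Article 1; with Article 1 gone it has no independent effect and is inoperative. Article 5 has no operative effect of its own apart from Article 1 and is therefore inoperative. Article 7 merely fixes the termination right for breach of Article 1; with Article 1 gone it has nothing to operate on and falls away. With no severability clause, the stated default rule severs what cannot stand and enforces each remaining provision that can operate on its own. The provisions still in force are Article 2, Article 6, and Article 8.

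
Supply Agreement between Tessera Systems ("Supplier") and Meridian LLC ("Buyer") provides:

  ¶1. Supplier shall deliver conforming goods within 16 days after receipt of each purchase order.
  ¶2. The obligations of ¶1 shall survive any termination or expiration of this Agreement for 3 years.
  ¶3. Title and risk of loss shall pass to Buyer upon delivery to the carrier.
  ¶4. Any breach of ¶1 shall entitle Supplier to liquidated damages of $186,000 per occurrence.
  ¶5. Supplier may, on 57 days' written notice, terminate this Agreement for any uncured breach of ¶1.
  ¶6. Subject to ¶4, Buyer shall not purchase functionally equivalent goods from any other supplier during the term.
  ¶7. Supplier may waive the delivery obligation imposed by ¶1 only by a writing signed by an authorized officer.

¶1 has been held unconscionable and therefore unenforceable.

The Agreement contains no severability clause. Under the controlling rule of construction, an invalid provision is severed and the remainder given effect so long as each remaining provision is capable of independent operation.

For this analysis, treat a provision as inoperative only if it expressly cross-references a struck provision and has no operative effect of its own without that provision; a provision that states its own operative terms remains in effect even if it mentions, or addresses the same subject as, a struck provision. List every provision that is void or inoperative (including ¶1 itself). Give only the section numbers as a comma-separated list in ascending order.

¶1 is struck. ¶2 merely fixes the survival period for ¶1; with ¶1 gone it has nothing to operate on and falls away. ¶4 does nothing except set the liquidated-damages amount by reference to ¶1; with ¶1 gone it has no independent effect and is inoperative. ¶5 has no operative effect of its own apart from ¶1 and is therefore inoperative. The only function of ¶7 is the waiver condition for ¶1, so it cannot stand once ¶1 is removed. Although ¶6 refers to ¶4, its operative terms do not depend on ¶4, so it remains in effect. With no severability clause, the stated default rule severs what cannot stand and enforces each remaining provision that can operate on its own. That leaves ¶3 and ¶6 in effect.

1, 2, 4, 5, 7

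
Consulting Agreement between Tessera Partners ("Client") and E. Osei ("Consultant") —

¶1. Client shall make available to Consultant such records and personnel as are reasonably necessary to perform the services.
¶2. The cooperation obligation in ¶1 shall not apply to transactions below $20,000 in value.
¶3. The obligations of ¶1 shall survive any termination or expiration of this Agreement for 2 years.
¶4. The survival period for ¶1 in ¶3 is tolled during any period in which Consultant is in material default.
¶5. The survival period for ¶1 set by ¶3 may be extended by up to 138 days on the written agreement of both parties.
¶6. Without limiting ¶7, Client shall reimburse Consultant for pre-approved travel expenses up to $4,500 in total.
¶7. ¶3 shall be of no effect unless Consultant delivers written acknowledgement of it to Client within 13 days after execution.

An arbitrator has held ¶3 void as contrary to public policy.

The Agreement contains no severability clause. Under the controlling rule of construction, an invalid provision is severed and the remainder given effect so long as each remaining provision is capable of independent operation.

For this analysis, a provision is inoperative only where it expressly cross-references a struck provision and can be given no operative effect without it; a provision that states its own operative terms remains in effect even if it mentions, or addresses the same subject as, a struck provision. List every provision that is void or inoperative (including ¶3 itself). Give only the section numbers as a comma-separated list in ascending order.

3, 4, 5, 7

¶3 is struck. The whole of ¶4 is the tolling of the survival period for ¶1, defined by reference to ¶3, so ¶4 cannot stand once ¶3 is removed. ¶5 does nothing except set the extension of the survival period for ¶1 by reference to ¶3; with ¶3 gone it has no independent effect and is inoperative. ¶7 merely fixes the acknowledgement condition for ¶3; with ¶3 gone it has nothing to operate on and falls away. ¶6 mentions ¶7 but its own obligation stands independently of ¶7, so ¶6 is not affected. With no severability clause, the stated default rule severs what cannot stand and enforces each remaining provision that can operate on its own. That leaves ¶1, ¶2, and ¶6 in effect.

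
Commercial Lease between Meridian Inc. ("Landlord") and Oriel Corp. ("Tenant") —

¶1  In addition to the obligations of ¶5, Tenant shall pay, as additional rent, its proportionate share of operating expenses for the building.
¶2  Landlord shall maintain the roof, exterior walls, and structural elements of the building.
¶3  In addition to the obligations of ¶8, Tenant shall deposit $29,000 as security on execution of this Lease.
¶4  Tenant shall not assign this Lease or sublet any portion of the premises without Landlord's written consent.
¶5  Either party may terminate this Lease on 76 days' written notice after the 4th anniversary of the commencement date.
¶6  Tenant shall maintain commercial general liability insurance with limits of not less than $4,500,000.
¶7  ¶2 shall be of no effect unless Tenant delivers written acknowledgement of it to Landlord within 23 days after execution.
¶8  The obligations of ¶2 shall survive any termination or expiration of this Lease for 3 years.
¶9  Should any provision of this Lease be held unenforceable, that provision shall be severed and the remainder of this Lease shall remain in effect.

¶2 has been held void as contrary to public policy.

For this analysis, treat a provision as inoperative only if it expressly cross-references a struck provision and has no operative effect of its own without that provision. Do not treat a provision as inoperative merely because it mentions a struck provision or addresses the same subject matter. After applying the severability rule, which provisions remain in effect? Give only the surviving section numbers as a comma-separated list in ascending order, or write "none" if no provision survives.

¶2 is struck. ¶7 merely fixes the acknowledgement condition for ¶2; with ¶2 gone it has nothing to operate on and falls away. ¶8 has no operative effect of its own apart from ¶2 and is therefore inoperative. Although ¶3 refers to ¶8, its operative terms do not depend on ¶8, so it remains in effect. ¶9 is a severability clause and preserves every provision that can still be given independent effect. That leaves ¶1, ¶3, ¶4, ¶5, ¶6, and ¶9 in effect.

1, 3, 4, 5, 6, 9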